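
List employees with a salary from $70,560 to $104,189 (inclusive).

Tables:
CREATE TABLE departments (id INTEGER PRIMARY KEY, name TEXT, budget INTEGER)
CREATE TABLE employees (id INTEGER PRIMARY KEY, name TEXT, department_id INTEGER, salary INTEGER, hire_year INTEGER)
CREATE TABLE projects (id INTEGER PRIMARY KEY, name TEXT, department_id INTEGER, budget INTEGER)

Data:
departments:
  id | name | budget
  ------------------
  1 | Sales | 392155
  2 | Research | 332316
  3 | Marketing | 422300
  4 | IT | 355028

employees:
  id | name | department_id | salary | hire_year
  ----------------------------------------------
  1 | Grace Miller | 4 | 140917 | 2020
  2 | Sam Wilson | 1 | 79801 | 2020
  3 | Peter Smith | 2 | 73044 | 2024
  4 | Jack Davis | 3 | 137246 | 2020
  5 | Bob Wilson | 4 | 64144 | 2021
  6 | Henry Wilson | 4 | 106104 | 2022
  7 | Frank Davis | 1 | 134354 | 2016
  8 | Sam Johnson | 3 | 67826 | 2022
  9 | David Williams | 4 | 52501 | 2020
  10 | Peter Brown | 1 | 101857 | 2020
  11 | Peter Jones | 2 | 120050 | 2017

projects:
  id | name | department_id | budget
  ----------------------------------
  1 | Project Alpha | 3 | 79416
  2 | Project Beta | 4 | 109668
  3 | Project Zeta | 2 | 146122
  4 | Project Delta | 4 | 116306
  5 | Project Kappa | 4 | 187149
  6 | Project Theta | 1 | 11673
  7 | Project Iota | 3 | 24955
SELECT name, salary FROM employees WHERE salary BETWEEN 70560 AND 104189

Execution result:
name | salary
Sam Wilson | 79801
Peter Smith | 73044
Peter Brown | 101857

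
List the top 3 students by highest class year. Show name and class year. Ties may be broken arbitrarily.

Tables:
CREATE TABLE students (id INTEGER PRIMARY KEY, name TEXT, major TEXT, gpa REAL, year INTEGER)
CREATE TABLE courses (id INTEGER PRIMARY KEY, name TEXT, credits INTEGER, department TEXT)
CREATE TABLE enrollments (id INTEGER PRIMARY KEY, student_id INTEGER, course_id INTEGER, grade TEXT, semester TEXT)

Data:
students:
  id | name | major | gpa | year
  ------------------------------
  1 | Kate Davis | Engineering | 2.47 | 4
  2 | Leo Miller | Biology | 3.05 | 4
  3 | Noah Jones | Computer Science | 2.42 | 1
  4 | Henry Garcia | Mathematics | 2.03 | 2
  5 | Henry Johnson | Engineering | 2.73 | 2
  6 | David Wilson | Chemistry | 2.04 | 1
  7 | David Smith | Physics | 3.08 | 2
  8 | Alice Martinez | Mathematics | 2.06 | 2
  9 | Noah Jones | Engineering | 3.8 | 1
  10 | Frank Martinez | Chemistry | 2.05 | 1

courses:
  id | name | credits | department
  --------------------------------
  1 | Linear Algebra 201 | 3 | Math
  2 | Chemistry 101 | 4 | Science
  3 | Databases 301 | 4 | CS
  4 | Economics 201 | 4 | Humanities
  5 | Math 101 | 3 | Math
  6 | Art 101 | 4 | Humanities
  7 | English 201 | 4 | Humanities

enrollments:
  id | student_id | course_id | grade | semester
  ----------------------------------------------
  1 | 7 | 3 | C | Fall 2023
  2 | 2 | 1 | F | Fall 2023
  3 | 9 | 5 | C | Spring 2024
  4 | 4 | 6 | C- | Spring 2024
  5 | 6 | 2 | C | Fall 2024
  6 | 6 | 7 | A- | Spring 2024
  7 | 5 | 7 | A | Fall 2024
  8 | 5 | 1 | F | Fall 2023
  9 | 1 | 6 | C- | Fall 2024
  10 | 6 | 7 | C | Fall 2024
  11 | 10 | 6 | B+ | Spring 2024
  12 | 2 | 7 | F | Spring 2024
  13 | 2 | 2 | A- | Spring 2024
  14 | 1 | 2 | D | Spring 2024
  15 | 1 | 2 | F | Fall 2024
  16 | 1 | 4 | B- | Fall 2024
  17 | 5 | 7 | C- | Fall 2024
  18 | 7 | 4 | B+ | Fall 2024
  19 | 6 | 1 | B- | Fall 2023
SELECT name, year FROM students ORDER BY year DESC LIMIT 3

Execution result:
name | year
Kate Davis | 4
Leo Miller | 4
Henry Garcia | 2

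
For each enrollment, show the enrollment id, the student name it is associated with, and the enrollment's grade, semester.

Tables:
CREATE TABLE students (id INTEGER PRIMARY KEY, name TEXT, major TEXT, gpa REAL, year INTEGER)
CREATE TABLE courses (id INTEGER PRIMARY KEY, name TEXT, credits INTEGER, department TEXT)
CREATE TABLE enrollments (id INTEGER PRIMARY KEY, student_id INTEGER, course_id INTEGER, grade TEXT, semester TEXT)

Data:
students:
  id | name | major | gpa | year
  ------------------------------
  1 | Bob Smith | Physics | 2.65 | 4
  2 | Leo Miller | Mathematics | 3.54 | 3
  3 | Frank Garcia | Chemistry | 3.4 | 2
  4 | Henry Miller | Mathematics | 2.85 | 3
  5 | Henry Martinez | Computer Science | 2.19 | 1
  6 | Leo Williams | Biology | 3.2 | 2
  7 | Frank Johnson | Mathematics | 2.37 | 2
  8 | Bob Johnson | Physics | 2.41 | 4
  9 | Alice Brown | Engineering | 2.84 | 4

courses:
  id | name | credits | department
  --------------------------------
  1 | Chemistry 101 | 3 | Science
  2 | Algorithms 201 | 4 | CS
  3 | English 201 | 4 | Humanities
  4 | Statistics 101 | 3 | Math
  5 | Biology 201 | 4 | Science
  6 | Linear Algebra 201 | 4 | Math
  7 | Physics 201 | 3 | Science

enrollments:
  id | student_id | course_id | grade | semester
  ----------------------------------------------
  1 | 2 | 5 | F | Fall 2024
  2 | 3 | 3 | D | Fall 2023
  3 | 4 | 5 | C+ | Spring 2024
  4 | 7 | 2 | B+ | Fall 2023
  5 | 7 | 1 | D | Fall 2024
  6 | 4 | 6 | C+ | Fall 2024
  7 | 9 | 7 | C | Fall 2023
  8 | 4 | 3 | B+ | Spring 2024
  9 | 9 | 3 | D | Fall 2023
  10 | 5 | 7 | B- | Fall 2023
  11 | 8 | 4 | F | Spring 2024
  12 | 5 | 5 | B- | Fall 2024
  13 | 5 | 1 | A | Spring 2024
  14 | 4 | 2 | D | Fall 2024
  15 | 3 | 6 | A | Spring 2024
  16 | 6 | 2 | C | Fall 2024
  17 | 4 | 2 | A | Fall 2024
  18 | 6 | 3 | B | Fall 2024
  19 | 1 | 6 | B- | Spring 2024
SELECT c.id, p.name AS student, c.grade, c.semester FROM enrollments c JOIN students p ON c.student_id = p.id

Execution result:
id | student | grade | semester
1 | Leo Miller | F | Fall 2024
2 | Frank Garcia | D | Fall 2023
3 | Henry Miller | C+ | Spring 2024
4 | Frank Johnson | B+ | Fall 2023
5 | Frank Johnson | D | Fall 2024
6 | Henry Miller | C+ | Fall 2024
7 | Alice Brown | C | Fall 2023
8 | Henry Miller | B+ | Spring 2024
9 | Alice Brown | D | Fall 2023
10 | Henry Martinez | B- | Fall 2023
11 | Bob Johnson | F | Spring 2024
12 | Henry Martinez | B- | Fall 2024
13 | Henry Martinez | A | Spring 2024
14 | Henry Miller | D | Fall 2024
15 | Frank Garcia | A | Spring 2024
16 | Leo Williams | C | Fall 2024
17 | Henry Miller | A | Fall 2024
18 | Leo Williams | B | Fall 2024
19 | Bob Smith | B- | Spring 2024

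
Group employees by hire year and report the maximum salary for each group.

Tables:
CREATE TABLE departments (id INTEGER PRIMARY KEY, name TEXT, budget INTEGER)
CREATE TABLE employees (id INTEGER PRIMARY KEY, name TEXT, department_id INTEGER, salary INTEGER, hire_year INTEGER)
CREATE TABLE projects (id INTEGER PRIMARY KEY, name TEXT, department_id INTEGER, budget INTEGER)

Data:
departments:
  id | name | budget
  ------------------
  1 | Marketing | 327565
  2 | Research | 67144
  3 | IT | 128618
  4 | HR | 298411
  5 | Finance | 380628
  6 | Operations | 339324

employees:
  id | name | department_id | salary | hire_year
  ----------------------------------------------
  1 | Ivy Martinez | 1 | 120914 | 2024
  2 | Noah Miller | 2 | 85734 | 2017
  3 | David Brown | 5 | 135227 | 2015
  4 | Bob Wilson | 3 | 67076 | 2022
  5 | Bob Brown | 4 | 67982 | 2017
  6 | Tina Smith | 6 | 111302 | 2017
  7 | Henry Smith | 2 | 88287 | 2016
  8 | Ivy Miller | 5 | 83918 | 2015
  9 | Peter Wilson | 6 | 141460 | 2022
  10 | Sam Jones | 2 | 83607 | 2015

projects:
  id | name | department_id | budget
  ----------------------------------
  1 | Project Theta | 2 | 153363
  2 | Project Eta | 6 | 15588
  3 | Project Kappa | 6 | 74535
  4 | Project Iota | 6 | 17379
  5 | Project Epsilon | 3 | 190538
SELECT hire_year, MAX(salary) AS max_salary FROM employees GROUP BY hire_year

Execution result:
hire_year | max_salary
2015 | 135227
2016 | 88287
2017 | 111302
2022 | 141460
2024 | 120914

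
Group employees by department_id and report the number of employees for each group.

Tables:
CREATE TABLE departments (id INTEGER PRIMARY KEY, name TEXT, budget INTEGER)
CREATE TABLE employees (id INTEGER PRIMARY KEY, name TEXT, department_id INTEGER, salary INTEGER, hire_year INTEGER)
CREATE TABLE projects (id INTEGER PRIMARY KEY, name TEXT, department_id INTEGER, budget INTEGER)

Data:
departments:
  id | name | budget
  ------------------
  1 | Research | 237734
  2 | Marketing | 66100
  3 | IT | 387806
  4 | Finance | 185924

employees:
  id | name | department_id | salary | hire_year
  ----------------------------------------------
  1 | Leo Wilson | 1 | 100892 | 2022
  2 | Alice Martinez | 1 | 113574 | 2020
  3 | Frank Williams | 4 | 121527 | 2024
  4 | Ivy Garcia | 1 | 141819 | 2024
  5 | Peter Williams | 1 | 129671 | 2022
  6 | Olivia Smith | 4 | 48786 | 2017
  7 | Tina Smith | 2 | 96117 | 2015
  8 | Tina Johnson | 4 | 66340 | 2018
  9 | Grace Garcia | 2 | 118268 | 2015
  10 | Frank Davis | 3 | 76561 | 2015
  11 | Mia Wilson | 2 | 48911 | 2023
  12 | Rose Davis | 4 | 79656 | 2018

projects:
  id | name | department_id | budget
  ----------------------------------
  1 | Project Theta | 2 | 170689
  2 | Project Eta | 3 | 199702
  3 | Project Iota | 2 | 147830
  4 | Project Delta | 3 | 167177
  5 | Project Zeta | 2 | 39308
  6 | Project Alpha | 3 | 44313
SELECT department_id, COUNT(*) AS n FROM employees GROUP BY department_id

Execution result:
department_id | n
1 | 4
2 | 3
3 | 1
4 | 4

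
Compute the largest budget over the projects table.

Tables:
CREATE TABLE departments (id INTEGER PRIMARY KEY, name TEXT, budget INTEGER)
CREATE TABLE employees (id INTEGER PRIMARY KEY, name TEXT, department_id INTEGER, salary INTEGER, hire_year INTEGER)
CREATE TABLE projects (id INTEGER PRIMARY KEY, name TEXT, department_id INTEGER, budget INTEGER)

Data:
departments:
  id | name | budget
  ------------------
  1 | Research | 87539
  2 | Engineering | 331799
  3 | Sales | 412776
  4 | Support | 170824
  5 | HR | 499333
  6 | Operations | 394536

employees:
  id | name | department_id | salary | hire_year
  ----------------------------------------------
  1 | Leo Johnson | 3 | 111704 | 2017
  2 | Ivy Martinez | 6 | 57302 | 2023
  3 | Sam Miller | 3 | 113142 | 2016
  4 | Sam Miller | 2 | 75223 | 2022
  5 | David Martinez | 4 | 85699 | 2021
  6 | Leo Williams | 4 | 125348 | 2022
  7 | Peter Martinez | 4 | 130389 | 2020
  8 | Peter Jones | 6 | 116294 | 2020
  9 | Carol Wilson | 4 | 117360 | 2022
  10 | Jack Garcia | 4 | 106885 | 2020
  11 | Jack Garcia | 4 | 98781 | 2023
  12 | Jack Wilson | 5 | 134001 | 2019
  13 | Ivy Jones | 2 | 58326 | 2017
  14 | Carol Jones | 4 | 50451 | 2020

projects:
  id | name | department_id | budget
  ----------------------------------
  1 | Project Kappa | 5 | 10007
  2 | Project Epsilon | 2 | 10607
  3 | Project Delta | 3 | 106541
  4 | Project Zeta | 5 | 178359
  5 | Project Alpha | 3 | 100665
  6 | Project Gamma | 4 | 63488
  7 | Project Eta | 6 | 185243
SELECT MAX(budget) FROM projects

Execution result:
185243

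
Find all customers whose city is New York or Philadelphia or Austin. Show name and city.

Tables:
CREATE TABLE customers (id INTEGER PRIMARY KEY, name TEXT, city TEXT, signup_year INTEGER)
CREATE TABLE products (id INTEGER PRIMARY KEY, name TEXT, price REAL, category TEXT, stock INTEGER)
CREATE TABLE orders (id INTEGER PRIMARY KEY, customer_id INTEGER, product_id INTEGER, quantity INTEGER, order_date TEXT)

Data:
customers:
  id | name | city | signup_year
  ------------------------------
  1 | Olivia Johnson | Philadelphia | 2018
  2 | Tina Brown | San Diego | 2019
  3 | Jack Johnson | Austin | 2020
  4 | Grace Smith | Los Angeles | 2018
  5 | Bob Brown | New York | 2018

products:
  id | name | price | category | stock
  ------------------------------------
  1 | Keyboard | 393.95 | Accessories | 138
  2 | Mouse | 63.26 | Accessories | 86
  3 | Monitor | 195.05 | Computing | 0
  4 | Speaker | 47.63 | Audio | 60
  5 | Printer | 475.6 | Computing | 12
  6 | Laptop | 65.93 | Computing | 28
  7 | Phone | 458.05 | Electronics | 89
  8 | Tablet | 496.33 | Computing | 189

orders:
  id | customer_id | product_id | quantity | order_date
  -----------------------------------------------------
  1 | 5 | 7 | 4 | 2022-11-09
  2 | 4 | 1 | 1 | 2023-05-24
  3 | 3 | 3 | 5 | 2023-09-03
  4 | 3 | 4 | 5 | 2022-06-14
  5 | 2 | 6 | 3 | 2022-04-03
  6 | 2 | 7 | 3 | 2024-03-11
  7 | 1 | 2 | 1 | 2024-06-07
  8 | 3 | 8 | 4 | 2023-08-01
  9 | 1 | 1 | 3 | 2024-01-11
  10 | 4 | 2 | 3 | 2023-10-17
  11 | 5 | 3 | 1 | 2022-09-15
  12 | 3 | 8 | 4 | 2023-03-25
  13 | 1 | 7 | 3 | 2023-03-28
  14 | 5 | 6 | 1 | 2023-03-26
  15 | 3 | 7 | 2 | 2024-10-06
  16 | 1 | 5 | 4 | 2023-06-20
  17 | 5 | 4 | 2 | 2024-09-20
SELECT name, city FROM customers WHERE city IN ('New York', 'Philadelphia', 'Austin')

Execution result:
name | city
Olivia Johnson | Philadelphia
Jack Johnson | Austin
Bob Brown | New York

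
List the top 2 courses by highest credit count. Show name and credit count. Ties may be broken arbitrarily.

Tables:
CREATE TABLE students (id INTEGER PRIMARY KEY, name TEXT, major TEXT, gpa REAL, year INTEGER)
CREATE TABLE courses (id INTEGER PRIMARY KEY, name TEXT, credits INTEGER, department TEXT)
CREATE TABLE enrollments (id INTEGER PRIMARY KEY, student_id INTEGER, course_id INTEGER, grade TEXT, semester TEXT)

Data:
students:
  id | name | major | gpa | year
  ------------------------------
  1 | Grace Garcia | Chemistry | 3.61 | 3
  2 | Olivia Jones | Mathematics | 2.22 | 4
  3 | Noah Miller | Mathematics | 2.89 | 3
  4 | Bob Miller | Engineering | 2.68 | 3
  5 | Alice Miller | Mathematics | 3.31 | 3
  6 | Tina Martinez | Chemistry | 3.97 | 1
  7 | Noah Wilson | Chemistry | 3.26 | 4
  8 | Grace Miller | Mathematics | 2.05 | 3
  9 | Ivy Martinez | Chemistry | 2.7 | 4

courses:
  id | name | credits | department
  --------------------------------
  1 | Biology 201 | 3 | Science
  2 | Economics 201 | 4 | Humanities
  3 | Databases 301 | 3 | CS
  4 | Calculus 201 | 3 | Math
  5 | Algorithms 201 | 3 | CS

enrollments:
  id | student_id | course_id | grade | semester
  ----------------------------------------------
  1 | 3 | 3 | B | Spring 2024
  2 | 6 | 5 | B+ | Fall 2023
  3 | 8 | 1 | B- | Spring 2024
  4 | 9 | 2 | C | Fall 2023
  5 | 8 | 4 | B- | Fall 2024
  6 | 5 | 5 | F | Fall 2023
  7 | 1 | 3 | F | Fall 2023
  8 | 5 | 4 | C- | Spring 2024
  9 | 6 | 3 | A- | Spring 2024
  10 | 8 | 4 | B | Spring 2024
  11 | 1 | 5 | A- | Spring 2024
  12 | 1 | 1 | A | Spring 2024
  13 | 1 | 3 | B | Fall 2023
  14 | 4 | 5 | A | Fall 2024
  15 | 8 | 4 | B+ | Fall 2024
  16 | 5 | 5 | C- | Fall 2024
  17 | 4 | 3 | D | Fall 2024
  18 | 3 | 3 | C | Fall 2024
SELECT name, credits FROM courses ORDER BY credits DESC LIMIT 2

Execution result:
name | credits
Economics 201 | 4
Biology 201 | 3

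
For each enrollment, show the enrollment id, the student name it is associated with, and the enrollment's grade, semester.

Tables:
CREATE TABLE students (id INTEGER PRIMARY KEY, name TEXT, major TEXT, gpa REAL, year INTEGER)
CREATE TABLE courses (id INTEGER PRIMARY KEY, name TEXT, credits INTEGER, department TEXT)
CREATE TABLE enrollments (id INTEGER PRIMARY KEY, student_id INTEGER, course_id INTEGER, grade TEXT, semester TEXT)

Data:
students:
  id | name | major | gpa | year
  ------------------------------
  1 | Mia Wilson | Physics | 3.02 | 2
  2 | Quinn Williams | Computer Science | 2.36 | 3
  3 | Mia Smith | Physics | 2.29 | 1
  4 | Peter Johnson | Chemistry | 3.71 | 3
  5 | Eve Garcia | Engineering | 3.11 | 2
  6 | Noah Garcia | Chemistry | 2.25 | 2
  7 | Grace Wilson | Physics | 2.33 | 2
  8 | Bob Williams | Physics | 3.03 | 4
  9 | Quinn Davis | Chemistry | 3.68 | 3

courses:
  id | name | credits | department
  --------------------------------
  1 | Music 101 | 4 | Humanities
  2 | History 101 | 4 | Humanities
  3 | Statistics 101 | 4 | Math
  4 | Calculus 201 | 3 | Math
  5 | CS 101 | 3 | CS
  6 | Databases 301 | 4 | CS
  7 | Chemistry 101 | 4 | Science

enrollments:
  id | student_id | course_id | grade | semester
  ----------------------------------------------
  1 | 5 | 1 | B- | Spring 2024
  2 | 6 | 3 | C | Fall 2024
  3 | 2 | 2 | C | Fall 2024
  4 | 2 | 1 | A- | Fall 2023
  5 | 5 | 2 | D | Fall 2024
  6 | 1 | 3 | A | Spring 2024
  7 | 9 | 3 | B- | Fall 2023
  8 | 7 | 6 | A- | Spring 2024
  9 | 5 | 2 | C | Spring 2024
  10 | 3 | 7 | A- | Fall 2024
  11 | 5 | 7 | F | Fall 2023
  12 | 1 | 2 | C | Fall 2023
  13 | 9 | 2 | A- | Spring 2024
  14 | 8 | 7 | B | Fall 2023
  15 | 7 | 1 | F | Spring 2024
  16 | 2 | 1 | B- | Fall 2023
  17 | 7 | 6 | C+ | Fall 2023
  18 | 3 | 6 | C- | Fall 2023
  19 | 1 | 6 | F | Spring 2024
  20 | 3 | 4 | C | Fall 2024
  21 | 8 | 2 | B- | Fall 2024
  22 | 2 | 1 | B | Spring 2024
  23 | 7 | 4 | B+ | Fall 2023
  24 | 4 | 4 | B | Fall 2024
SELECT c.id, p.name AS student, c.grade, c.semester FROM enrollments c JOIN students p ON c.student_id = p.id

Execution result:
id | student | grade | semester
1 | Eve Garcia | B- | Spring 2024
2 | Noah Garcia | C | Fall 2024
3 | Quinn Williams | C | Fall 2024
4 | Quinn Williams | A- | Fall 2023
5 | Eve Garcia | D | Fall 2024
6 | Mia Wilson | A | Spring 2024
7 | Quinn Davis | B- | Fall 2023
8 | Grace Wilson | A- | Spring 2024
9 | Eve Garcia | C | Spring 2024
10 | Mia Smith | A- | Fall 2024
11 | Eve Garcia | F | Fall 2023
12 | Mia Wilson | C | Fall 2023
13 | Quinn Davis | A- | Spring 2024
14 | Bob Williams | B | Fall 2023
15 | Grace Wilson | F | Spring 2024
16 | Quinn Williams | B- | Fall 2023
17 | Grace Wilson | C+ | Fall 2023
18 | Mia Smith | C- | Fall 2023
19 | Mia Wilson | F | Spring 2024
20 | Mia Smith | C | Fall 2024
21 | Bob Williams | B- | Fall 2024
22 | Quinn Williams | B | Spring 2024
23 | Grace Wilson | B+ | Fall 2023
24 | Peter Johnson | B | Fall 2024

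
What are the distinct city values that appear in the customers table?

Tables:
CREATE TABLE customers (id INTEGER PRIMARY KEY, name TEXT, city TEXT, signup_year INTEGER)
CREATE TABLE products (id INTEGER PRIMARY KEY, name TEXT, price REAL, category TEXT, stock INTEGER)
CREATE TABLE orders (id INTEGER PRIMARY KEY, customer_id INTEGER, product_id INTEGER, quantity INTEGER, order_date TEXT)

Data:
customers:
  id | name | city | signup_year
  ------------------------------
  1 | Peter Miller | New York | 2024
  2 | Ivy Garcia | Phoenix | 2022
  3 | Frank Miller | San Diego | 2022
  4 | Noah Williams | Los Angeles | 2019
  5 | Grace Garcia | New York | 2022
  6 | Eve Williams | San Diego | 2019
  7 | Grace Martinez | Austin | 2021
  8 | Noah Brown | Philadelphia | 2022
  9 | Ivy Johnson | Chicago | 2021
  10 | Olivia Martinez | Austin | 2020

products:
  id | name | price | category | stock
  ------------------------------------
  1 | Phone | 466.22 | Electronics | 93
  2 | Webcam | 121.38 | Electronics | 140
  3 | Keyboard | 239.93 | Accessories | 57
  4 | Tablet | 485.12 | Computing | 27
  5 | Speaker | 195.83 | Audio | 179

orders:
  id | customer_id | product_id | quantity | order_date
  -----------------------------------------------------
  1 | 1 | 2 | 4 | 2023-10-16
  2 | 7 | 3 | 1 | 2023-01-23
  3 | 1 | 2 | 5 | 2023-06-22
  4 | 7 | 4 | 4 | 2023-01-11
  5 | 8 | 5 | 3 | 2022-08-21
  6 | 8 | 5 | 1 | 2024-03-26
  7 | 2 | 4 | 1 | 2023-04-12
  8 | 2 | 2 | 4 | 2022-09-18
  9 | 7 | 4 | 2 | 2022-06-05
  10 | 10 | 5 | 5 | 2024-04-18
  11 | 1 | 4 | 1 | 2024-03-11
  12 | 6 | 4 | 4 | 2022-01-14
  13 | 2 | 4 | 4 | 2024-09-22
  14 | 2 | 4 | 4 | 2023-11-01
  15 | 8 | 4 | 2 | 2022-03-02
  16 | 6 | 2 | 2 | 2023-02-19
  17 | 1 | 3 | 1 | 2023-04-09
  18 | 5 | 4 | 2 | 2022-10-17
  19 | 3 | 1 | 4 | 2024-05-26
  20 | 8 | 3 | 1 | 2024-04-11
SELECT DISTINCT city FROM customers

Execution result:
city
New York
Phoenix
San Diego
Los Angeles
Austin
Philadelphia
Chicago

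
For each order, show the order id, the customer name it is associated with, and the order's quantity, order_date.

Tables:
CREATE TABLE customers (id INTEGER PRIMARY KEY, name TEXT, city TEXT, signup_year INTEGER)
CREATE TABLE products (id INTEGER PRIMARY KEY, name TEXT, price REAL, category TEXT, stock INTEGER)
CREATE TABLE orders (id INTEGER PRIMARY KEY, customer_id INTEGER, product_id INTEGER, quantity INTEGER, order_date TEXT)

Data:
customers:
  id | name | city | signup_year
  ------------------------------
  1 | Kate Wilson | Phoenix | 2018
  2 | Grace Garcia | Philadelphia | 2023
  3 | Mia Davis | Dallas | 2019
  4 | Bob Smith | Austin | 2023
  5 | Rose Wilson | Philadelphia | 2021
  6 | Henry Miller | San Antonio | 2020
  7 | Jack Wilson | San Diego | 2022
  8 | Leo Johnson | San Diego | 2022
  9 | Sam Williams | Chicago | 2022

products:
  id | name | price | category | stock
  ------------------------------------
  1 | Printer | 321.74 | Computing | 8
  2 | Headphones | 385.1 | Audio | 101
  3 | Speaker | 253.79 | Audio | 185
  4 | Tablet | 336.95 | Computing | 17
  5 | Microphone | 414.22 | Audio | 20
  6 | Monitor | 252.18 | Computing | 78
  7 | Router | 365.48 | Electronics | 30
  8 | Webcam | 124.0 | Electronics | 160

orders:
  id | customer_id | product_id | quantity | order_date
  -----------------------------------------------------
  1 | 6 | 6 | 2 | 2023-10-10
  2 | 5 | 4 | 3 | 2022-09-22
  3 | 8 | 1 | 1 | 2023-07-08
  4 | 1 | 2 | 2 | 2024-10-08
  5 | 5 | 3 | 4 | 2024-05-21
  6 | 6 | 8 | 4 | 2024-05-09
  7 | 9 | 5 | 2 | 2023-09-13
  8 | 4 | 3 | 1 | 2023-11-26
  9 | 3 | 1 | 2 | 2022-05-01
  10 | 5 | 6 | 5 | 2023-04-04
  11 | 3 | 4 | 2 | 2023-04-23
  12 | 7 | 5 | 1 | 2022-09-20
SELECT c.id, p.name AS customer, c.quantity, c.order_date FROM orders c JOIN customers p ON c.customer_id = p.id

Execution result:
id | customer | quantity | order_date
1 | Henry Miller | 2 | 2023-10-10
2 | Rose Wilson | 3 | 2022-09-22
3 | Leo Johnson | 1 | 2023-07-08
4 | Kate Wilson | 2 | 2024-10-08
5 | Rose Wilson | 4 | 2024-05-21
6 | Henry Miller | 4 | 2024-05-09
7 | Sam Williams | 2 | 2023-09-13
8 | Bob Smith | 1 | 2023-11-26
9 | Mia Davis | 2 | 2022-05-01
10 | Rose Wilson | 5 | 2023-04-04
11 | Mia Davis | 2 | 2023-04-23
12 | Jack Wilson | 1 | 2022-09-20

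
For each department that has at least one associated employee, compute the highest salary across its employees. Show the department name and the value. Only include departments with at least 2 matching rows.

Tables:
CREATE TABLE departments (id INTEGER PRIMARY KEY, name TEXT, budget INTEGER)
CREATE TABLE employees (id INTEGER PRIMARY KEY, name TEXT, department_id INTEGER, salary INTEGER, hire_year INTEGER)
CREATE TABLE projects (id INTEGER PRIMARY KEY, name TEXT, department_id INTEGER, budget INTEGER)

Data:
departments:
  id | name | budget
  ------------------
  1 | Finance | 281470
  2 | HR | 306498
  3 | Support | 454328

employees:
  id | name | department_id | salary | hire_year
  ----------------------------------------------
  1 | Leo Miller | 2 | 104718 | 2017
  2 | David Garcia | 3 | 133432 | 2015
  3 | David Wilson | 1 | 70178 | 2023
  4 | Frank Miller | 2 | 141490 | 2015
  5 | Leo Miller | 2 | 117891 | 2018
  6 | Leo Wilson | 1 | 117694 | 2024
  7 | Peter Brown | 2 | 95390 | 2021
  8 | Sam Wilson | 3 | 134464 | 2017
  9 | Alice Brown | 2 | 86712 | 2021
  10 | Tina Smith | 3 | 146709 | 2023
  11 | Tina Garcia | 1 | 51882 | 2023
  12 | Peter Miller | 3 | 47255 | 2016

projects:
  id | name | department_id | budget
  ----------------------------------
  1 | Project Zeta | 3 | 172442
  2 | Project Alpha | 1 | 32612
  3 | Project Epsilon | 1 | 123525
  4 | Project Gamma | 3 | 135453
SELECT p.name, MAX(c.salary) AS max_salary FROM employees c JOIN departments p ON c.department_id = p.id GROUP BY p.id, p.name HAVING COUNT(*) >= 2

Execution result:
name | max_salary
Finance | 117694
HR | 141490
Support | 146709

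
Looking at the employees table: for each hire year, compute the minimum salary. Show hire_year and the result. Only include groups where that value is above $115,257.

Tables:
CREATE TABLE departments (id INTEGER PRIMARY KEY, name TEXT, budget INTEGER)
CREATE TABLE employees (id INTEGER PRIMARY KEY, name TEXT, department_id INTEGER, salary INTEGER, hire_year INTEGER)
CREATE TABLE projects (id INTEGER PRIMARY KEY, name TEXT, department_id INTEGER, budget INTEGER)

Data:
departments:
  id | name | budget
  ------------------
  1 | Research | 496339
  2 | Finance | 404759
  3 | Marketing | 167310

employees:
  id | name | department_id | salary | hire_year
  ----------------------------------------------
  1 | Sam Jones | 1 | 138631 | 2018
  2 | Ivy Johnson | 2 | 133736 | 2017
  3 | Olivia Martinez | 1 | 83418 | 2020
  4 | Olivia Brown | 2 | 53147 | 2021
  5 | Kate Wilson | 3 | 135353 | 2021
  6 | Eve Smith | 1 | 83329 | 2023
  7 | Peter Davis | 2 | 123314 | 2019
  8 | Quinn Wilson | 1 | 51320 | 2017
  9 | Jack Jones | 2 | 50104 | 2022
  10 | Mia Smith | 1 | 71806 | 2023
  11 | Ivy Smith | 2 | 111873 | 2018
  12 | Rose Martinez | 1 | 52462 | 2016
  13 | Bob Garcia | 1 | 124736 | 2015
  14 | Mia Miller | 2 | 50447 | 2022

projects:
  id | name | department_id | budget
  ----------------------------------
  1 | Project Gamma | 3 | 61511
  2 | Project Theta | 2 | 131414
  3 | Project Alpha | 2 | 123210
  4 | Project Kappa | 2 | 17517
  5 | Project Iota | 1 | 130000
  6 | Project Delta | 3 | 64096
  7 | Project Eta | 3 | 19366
SELECT hire_year, MIN(salary) AS min_salary FROM employees GROUP BY hire_year HAVING MIN(salary) > 115257

Execution result:
hire_year | min_salary
2015 | 124736
2019 | 123314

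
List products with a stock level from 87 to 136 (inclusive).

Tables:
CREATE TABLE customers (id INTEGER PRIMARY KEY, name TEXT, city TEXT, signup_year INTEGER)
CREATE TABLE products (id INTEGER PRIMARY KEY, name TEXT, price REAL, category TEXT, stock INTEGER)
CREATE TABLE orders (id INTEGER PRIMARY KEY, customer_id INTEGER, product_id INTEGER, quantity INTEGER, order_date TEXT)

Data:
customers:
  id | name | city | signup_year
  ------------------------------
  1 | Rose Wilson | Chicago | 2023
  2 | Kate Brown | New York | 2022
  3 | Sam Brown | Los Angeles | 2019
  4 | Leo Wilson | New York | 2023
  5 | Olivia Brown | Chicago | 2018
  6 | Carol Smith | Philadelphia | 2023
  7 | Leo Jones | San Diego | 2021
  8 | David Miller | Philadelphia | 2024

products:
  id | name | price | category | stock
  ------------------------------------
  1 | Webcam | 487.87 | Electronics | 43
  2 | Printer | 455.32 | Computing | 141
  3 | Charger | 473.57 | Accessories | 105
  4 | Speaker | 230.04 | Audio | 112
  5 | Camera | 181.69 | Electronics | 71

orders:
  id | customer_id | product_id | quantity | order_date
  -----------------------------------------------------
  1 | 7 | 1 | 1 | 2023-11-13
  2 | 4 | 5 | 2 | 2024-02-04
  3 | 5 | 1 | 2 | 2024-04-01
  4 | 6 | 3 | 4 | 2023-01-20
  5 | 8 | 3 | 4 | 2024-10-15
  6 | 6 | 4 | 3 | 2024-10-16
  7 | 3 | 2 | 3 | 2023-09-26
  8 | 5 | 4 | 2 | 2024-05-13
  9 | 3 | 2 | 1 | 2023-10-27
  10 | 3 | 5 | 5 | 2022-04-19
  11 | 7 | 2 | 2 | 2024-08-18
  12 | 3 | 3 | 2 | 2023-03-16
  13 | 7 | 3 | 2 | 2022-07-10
SELECT name, stock FROM products WHERE stock BETWEEN 87 AND 136

Execution result:
name | stock
Charger | 105
Speaker | 112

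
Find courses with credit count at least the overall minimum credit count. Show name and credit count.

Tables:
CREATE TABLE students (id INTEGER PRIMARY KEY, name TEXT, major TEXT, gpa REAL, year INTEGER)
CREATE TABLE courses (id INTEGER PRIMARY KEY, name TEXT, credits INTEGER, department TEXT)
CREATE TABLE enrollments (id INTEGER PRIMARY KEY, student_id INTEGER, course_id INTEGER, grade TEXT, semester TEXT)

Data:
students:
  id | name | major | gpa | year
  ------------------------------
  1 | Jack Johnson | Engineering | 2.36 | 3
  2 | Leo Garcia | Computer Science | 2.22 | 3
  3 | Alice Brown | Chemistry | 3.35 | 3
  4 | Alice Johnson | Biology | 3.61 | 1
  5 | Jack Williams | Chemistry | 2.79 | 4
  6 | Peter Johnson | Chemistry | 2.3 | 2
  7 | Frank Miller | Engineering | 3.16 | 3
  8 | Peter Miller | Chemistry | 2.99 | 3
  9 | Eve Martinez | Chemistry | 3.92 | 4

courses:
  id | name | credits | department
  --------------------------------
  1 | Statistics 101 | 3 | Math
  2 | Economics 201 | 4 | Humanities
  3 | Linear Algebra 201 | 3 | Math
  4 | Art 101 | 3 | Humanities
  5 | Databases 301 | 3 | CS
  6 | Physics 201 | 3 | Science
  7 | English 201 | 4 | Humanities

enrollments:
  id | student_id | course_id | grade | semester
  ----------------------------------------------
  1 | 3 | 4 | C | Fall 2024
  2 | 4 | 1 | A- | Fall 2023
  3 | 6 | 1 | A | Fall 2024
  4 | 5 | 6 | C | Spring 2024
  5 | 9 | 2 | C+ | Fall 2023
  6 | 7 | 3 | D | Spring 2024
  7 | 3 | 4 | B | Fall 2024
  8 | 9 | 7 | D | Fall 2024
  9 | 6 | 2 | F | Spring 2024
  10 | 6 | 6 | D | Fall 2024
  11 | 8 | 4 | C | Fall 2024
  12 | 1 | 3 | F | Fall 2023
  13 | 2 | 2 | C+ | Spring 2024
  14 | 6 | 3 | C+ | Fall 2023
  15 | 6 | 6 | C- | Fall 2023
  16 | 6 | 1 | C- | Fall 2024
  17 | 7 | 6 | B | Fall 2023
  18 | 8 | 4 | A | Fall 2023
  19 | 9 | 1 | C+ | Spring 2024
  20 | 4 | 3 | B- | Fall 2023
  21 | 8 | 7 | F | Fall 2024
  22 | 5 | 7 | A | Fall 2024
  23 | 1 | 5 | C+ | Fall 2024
SELECT name, credits FROM courses WHERE credits >= (SELECT MIN(credits) FROM courses)

Execution result:
name | credits
Statistics 101 | 3
Economics 201 | 4
Linear Algebra 201 | 3
Art 101 | 3
Databases 301 | 3
Physics 201 | 3
English 201 | 4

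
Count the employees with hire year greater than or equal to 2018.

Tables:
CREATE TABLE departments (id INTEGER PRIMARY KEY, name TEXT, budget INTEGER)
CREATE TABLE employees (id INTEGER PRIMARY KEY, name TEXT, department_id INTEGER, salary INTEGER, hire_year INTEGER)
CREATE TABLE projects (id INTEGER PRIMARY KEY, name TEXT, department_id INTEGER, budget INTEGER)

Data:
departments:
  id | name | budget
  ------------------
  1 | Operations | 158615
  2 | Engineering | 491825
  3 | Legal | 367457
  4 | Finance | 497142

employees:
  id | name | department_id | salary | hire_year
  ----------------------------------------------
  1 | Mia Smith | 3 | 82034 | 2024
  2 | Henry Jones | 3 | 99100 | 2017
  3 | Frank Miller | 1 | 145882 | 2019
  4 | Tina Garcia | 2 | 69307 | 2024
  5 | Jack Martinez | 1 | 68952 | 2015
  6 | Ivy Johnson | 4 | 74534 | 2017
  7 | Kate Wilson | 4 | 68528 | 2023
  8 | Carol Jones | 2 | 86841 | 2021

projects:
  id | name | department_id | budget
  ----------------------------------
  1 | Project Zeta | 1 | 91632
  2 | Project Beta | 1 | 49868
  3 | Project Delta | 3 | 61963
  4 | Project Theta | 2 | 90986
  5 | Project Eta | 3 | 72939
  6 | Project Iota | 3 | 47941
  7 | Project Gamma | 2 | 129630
SELECT COUNT(*) FROM employees WHERE hire_year >= 2018

Execution result:
5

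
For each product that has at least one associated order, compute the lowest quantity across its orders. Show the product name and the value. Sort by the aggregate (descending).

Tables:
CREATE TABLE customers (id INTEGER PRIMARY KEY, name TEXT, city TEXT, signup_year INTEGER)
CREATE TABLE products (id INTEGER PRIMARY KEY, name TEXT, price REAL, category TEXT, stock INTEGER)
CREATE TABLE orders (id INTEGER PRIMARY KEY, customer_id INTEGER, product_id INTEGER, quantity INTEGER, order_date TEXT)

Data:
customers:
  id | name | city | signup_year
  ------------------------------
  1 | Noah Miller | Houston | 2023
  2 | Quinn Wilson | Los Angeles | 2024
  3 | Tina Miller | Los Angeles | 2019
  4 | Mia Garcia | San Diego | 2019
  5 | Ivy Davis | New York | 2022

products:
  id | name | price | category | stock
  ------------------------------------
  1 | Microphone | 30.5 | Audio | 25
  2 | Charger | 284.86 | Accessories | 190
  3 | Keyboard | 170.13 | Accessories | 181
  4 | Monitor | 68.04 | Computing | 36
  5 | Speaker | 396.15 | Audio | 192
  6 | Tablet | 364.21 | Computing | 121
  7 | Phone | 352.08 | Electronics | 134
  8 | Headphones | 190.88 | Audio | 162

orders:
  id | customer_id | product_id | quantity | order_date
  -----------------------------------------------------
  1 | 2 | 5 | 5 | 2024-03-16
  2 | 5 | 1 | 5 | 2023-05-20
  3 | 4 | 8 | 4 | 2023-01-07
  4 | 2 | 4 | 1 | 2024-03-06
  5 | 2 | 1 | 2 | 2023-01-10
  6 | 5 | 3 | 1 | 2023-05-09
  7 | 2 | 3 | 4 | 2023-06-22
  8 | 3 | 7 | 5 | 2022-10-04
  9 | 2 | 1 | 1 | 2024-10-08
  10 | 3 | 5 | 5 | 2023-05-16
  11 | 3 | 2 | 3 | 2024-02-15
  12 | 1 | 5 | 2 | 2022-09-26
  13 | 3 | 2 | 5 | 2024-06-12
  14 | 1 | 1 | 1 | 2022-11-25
SELECT p.name, MIN(c.quantity) AS min_quantity FROM orders c JOIN products p ON c.product_id = p.id GROUP BY p.id, p.name ORDER BY min_quantity DESC

Execution result:
name | min_quantity
Phone | 5
Headphones | 4
Charger | 3
Speaker | 2
Microphone | 1
Keyboard | 1
Monitor | 1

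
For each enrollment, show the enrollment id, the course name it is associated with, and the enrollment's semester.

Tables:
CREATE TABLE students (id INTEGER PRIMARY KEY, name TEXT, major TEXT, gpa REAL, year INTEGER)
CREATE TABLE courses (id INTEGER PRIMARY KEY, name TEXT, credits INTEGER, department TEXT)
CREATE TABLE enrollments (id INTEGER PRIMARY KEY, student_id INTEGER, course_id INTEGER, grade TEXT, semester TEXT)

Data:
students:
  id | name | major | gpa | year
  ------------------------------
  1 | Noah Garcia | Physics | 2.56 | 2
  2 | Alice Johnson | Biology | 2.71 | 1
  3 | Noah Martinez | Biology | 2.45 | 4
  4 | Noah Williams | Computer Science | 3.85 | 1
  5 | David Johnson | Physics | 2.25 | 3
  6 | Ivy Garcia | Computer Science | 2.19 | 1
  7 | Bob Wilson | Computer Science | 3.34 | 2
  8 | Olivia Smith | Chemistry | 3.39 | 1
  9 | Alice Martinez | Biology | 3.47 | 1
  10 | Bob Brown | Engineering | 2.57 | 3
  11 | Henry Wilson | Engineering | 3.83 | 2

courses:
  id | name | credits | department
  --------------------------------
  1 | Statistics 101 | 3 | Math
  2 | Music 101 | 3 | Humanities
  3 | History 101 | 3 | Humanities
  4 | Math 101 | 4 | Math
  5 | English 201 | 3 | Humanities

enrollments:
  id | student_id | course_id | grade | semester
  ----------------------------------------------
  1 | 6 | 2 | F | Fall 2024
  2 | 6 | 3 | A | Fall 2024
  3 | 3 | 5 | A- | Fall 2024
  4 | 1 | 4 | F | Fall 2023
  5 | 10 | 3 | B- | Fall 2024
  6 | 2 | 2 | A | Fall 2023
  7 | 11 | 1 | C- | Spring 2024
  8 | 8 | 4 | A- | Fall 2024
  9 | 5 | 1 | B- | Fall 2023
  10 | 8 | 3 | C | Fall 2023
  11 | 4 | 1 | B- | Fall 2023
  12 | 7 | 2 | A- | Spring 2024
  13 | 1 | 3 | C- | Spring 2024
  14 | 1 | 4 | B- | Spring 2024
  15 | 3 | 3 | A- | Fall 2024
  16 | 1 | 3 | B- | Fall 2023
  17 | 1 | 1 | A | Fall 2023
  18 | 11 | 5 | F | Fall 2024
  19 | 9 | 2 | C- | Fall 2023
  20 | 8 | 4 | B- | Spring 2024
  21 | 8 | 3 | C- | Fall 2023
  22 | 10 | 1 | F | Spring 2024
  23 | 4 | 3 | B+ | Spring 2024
SELECT c.id, p.name AS course, c.semester FROM enrollments c JOIN courses p ON c.course_id = p.id

Execution result:
id | course | semester
1 | Music 101 | Fall 2024
2 | History 101 | Fall 2024
3 | English 201 | Fall 2024
4 | Math 101 | Fall 2023
5 | History 101 | Fall 2024
6 | Music 101 | Fall 2023
7 | Statistics 101 | Spring 2024
8 | Math 101 | Fall 2024
9 | Statistics 101 | Fall 2023
10 | History 101 | Fall 2023
11 | Statistics 101 | Fall 2023
12 | Music 101 | Spring 2024
13 | History 101 | Spring 2024
14 | Math 101 | Spring 2024
15 | History 101 | Fall 2024
16 | History 101 | Fall 2023
17 | Statistics 101 | Fall 2023
18 | English 201 | Fall 2024
19 | Music 101 | Fall 2023
20 | Math 101 | Spring 2024
21 | History 101 | Fall 2023
22 | Statistics 101 | Spring 2024
23 | History 101 | Spring 2024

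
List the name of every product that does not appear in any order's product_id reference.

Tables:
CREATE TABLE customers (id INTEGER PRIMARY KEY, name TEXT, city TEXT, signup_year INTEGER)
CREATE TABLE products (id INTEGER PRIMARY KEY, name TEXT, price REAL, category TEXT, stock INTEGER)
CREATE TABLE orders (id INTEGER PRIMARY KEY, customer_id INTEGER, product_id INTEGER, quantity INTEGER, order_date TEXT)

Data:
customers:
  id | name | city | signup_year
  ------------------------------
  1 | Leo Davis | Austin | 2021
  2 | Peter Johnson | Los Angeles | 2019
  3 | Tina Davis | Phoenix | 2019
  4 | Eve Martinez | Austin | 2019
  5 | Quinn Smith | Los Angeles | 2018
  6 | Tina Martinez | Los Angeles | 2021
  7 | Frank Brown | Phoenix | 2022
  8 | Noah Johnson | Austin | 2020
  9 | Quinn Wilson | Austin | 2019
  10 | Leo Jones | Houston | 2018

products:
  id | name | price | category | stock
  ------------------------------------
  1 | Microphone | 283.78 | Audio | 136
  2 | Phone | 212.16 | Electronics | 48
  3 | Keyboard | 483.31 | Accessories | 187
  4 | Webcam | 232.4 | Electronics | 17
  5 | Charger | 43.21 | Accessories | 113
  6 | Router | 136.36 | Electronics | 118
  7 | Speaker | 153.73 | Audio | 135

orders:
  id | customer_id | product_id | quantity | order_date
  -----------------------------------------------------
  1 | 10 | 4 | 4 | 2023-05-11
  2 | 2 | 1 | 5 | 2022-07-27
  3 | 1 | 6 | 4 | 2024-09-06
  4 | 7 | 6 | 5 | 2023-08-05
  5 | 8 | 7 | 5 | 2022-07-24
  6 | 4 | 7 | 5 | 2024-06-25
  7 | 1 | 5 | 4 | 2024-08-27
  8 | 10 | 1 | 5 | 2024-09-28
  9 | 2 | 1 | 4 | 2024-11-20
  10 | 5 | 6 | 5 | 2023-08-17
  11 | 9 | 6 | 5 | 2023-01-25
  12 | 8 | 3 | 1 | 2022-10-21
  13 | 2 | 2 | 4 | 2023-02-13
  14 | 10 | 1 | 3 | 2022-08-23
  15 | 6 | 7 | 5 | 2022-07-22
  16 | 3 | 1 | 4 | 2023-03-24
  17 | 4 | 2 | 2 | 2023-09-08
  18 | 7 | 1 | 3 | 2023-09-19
SELECT p.name FROM products p LEFT JOIN orders c ON c.product_id = p.id WHERE c.id IS NULL

Execution result:
(no rows)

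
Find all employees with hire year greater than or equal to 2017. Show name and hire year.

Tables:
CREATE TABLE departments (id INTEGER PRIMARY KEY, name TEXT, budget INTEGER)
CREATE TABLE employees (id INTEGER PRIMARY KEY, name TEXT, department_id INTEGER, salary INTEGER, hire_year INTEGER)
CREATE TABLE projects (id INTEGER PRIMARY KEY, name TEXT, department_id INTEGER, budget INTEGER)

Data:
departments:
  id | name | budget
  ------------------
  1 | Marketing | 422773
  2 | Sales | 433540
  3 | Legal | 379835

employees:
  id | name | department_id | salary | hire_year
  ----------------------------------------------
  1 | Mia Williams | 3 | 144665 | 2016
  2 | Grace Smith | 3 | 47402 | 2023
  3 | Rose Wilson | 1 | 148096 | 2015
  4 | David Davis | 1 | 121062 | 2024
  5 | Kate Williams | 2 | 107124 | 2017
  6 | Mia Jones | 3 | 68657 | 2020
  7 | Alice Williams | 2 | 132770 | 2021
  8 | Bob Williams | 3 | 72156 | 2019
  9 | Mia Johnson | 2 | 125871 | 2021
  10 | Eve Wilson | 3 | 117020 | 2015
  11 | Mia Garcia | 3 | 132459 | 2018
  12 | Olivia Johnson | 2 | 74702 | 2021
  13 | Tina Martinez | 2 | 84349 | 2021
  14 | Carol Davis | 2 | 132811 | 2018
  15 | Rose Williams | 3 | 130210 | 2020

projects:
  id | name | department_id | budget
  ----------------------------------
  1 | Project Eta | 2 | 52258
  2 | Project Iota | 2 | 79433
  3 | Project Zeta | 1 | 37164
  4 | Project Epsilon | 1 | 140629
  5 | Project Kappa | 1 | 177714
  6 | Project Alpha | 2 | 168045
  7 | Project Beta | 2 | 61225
SELECT name, hire_year FROM employees WHERE hire_year >= 2017

Execution result:
name | hire_year
Grace Smith | 2023
David Davis | 2024
Kate Williams | 2017
Mia Jones | 2020
Alice Williams | 2021
Bob Williams | 2019
Mia Johnson | 2021
Mia Garcia | 2018
Olivia Johnson | 2021
Tina Martinez | 2021
Carol Davis | 2018
Rose Williams | 2020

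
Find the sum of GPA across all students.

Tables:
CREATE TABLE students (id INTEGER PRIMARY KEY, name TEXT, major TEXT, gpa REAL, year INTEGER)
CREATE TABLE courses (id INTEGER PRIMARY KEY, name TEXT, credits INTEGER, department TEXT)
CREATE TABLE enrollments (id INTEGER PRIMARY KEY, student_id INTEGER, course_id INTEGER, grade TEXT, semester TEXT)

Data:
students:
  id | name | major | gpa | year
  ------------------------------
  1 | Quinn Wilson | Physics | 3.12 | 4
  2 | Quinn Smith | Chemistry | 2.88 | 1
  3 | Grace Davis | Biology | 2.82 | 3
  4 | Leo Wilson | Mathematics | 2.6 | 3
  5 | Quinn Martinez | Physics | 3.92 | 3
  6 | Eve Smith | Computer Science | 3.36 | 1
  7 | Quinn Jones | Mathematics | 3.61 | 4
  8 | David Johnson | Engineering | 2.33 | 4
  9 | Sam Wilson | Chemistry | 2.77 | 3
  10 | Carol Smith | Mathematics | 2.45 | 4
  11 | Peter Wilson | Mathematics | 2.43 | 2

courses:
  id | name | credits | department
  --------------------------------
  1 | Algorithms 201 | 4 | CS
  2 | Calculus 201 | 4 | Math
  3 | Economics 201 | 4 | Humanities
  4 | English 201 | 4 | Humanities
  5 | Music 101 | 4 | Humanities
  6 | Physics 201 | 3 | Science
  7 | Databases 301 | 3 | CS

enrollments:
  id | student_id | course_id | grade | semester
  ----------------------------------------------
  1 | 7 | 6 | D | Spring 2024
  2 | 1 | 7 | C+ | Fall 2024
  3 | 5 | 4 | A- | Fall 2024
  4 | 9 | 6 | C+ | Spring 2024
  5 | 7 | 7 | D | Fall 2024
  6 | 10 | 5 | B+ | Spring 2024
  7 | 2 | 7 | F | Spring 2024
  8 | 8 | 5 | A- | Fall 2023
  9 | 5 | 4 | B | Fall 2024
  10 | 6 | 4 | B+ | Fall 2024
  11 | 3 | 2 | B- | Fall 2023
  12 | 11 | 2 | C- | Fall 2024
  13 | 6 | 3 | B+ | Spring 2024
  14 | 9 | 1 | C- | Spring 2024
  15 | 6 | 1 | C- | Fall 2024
SELECT SUM(gpa) FROM students

Execution result:
32.29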